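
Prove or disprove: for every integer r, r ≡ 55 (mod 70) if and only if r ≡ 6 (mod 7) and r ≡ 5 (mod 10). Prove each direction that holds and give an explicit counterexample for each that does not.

Both directions hold.

[⇒] Suppose r ≡ 55 (mod 70); write r = 70j + 55. Since 7 ∣ 70, reducing mod 7 gives r ≡ 55 ≡ 6 (mod 7); since 10 ∣ 70, reducing mod 10 gives r ≡ 55 ≡ 5 (mod 10).

[⇐] Conversely, if r ≡ 6 (mod 7) and r ≡ 5 (mod 10), then by the Chinese remainder theorem r ≡ 55 (mod 70). This is exactly r ≡ 55 (mod 70).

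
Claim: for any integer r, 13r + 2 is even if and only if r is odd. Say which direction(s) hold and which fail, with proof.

Both directions fail.

(⇒) This fails: r = 4 gives 13r + 2 = 54, which is even, but 4 is even, not odd.

(⇐) This also fails: r = 3 is odd, but 13r + 2 = 41 is odd, not even.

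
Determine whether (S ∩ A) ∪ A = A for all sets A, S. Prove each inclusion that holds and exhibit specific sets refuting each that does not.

(⟹) Let x ∈ (S ∩ A) ∪ A. Then either x ∈ A and x ∉ S; or x ∈ A ∩ S. In each case x ∈ A, so (S ∩ A) ∪ A ⊆ A.

(⟸) Let x ∈ A. Then either x ∈ A and x ∉ S; or x ∈ A ∩ S. In each case x ∈ (S ∩ A) ∪ A, so A ⊆ (S ∩ A) ∪ A.

Both inclusions hold; the sets are equal.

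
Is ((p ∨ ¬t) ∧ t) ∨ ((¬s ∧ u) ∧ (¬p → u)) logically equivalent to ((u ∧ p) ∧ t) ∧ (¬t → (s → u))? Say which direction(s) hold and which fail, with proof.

(⟹) This fails. Under s = F, u = T, p = F, t = F, the left side is true but the right side is false.

(⟸) Assume the antecedent. If s is true, the antecedent forces (s = T, u = T, p = T, t = T), and the consequent holds there. If s is false, the antecedent forces (s = F, u = T, p = T, t = T), and the consequent holds there. Either way the consequent holds.

Only the converse holds.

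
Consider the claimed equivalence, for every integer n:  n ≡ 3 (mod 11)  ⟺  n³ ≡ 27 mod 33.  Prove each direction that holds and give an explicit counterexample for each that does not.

(⇒) This fails: take n = 14. Then 14 ≡ 3 (mod 11), but 14³ = 2744 ≡ 5 (mod 33), not 27.

(⇐) Conversely, the residues r modulo 33 with r³ ≡ 27 (mod 33) are exactly {3}, and each is ≡ 3 (mod 11).

Not equivalent: only (⇐) holds.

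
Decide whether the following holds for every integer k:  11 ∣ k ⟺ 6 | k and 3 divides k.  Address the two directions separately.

Forward direction. This fails: take k = 11. Certainly 11 ∣ 11, but 6 ∤ 11.

Converse. This fails: take k = 6. Both 6 ∣ 6 and 3 ∣ 6, yet 6 is not a multiple of 11 (since 6 = 0·11 + 6), so 11 ∤ 6.

Neither direction holds.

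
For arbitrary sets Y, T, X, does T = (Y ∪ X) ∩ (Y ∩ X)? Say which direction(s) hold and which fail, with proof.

(⟹) This inclusion fails. Take Y = ∅, T = {1}, X = ∅; then 1 ∈ T but 1 ∉ (Y ∪ X) ∩ (Y ∩ X).

(⟸) This inclusion fails. Take Y = {1}, T = ∅, X = {1}; then 1 ∈ (Y ∪ X) ∩ (Y ∩ X) but 1 ∉ T.

Neither inclusion holds.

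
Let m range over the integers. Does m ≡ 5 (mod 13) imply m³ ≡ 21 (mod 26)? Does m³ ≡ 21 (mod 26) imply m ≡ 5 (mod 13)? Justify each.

[⇒] This fails: take m = 18. Then 18 ≡ 5 (mod 13), but 18³ = 5832 ≡ 8 (mod 26), not 21.

[⇐] This fails: take m = 15. Then 15³ = 3375 ≡ 21 (mod 26), yet 15 ≡ 2 (mod 13), not 5.

Neither implication holds.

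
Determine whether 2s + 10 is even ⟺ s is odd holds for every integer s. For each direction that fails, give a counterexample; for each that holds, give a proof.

(⇒) fails; (⇐) holds.

(⟹) This fails: take s = 6. Then 2s + 10 = 22, which is even, yet s = 6 is even, not odd.

(⟸) Suppose s is odd. Since 2 is even, 2s is even for every s, so 2s + 10 has the same parity as 10, which is even. Hence 2s + 10 is even.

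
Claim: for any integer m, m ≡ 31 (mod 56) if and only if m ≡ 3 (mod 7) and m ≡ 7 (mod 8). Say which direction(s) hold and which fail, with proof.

(⇐) If m ≡ 3 (mod 7) and m ≡ 7 (mod 8), then by the Chinese remainder theorem m ≡ 31 (mod 56). This is exactly m ≡ 31 (mod 56).

(⇒) Suppose m ≡ 31 (mod 56); write m = 56j + 31. Since 7 ∣ 56, reducing mod 7 gives m ≡ 31 ≡ 3 (mod 7); since 8 ∣ 56, reducing mod 8 gives m ≡ 31 ≡ 7 (mod 8).

Both directions hold.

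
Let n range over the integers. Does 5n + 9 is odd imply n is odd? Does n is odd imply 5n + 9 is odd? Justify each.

(⇒) This fails: n = 6 gives 5n + 9 = 39, which is odd, but 6 is even, not odd.

(⇐) This also fails: n = 5 is odd, but 5n + 9 = 34 is even, not odd.

Neither direction holds.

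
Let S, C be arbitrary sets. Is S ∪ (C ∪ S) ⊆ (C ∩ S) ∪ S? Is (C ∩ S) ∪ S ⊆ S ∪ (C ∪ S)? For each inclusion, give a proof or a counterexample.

Forward inclusion. This inclusion fails. Take S = ∅, C = {1}; then 1 ∈ S ∪ (C ∪ S) but 1 ∉ (C ∩ S) ∪ S.

Reverse inclusion. Let x ∈ (C ∩ S) ∪ S. Then either x ∈ S and x ∉ C; or x ∈ S ∩ C. In each case x ∈ S ∪ (C ∪ S), so (C ∩ S) ∪ S ⊆ S ∪ (C ∪ S).

Only the reverse inclusion holds.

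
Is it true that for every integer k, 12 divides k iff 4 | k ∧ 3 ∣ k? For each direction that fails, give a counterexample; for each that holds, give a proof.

Both directions hold.

(⇐) Suppose 4 ∣ k and 3 ∣ k. Any common multiple of 4 and 3 is a multiple of their lcm; here gcd(4, 3) = 1, so lcm(4, 3) = 4·3 = 12, so 12 ∣ k.

(⇒) If 12 ∣ k, write k = 12q. Since 12 = 3·4, k = 4·(3q), so 4 ∣ k; and since 12 = 4·3, k = 3·(4q), so 3 ∣ k.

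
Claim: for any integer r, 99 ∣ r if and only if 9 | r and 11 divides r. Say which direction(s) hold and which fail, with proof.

Both directions hold; the statement is true.

[⇒] If 99 ∣ r, write r = 99q. Since 99 = 11·9, r = 9·(11q), so 9 ∣ r; and since 99 = 9·11, r = 11·(9q), so 11 ∣ r.

[⇐] Suppose 9 ∣ r and 11 ∣ r. Any common multiple of 9 and 11 is a multiple of their lcm; here gcd(9, 11) = 1, so lcm(9, 11) = 9·11 = 99, so 99 ∣ r.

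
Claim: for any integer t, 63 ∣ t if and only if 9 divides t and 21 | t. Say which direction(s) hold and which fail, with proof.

(⇐) Suppose 9 ∣ t and 21 ∣ t. Any common multiple of 9 and 21 is a multiple of their lcm; here lcm(9, 21) = 9·21/gcd(9, 21) = 189/3 = 63, so 63 ∣ t.

(⇒) If 63 ∣ t, write t = 63q. Since 63 = 7·9, t = 9·(7q), so 9 ∣ t; and since 63 = 3·21, t = 21·(3q), so 21 ∣ t.

Both implications hold.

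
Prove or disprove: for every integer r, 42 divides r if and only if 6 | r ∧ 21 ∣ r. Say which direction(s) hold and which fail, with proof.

(⟹) If 42 ∣ r, write r = 42q. Since 42 = 7·6, r = 6·(7q), so 6 ∣ r; and since 42 = 2·21, r = 21·(2q), so 21 ∣ r.

(⟸) Suppose 6 ∣ r and 21 ∣ r. Any common multiple of 6 and 21 is a multiple of their lcm; here lcm(6, 21) = 6·21/gcd(6, 21) = 126/3 = 42, so 42 ∣ r.

Both implications hold.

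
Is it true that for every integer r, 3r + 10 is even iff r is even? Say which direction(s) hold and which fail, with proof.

Forward direction. Suppose 3r + 10 is even. Since 3 is odd, 3r and r have the same parity, so 3r + 10 ≡ r + 10 (mod 2). As 10 is even, 3r + 10 is even exactly when r is even. Thus r is even.

Converse. Suppose r is even; write r = 2j. Then 3r + 10 = 3·(2j) + 10 = 2·3j + 10, which is even.

Both implications hold.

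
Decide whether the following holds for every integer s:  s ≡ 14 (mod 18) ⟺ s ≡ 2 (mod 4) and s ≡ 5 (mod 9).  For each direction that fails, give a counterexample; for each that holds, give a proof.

(←) If s ≡ 2 (mod 4) and s ≡ 5 (mod 9), then by the Chinese remainder theorem s ≡ 14 (mod 36). Since 14 ≡ 14 (mod 18) and 18 ∣ 36, we get s ≡ 14 (mod 18).

(→) This fails: s = 32 gives 32 ≡ 14 (mod 18) but 32 ≡ 0 (mod 4), so the conjunction on the right does not hold.

Only the reverse direction holds.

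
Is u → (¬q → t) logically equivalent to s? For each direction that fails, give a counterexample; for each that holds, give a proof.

[⇒] This fails. Under q = F, u = F, t = F, s = F, the left side is true but the right side is false.

[⇐] This fails. Under q = F, u = T, t = F, s = T, the left side is false but the right side is true.

(⇒) fails and (⇐) fails.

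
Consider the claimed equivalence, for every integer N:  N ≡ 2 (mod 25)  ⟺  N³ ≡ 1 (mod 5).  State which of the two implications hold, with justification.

(⟹) This fails: take N = 2. Then 2 ≡ 2 (mod 25), but 2³ = 8 ≡ 3 (mod 5), not 1.

(⟸) This fails: take N = 1. Then 1³ = 1 ≡ 1 (mod 5), yet 1 ≡ 1 (mod 25), not 2.

Neither implication holds.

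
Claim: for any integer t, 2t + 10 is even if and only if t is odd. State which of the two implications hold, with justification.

(⇒) fails; (⇐) holds.

(→) This fails: take t = 4. Then 2t + 10 = 18, which is even, yet t = 4 is even, not odd.

(←) Suppose t is odd. Since 2 is even, 2t is even for every t, so 2t + 10 has the same parity as 10, which is even. Hence 2t + 10 is even.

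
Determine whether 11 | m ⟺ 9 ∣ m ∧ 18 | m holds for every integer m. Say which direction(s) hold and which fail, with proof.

Forward direction. This fails: take m = 11. Certainly 11 ∣ 11, but 9 ∤ 11.

Converse. This fails: take m = 18. Both 9 ∣ 18 and 18 ∣ 18, yet 18 is not a multiple of 11 (since 18 = 1·11 + 7), so 11 ∤ 18.

Both directions fail.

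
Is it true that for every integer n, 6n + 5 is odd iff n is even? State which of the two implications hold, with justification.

Only the reverse direction holds.

(⇐) Suppose n is even. Since 6 is even, 6n is even for every n, so 6n + 5 has the same parity as 5, which is odd. Hence 6n + 5 is odd.

(⇒) This fails: take n = 3. Then 6n + 5 = 23, which is odd, yet n = 3 is odd, not even.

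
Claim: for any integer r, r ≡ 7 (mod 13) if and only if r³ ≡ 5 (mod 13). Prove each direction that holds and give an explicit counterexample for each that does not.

Converse. This fails: take r = 8. Then 8³ = 512 ≡ 5 (mod 13), yet 8 ≡ 8 (mod 13), not 7.

Forward direction. Suppose r ≡ 7 (mod 13). Write r = 13j + 7. Then (13j + 7)³ = 2197j³ + 3549j² + 1911j + 343 = 13(169j³ + 273j² + 147j + 26) + 5, so r³ ≡ 5 (mod 13).

(⇒) holds; (⇐) fails.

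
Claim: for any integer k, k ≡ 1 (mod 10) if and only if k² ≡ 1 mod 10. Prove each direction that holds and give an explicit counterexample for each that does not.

(⇒) holds; (⇐) fails.

[⇒] Suppose k ≡ 1 (mod 10). Write k = 10j + 1. Then (10j + 1)² = 100j² + 20j + 1 = 10(10j² + 2j) + 1, so k² ≡ 1 (mod 10).

[⇐] This fails: take k = 9. Then 9² = 81 ≡ 1 (mod 10), yet 9 ≡ 9 (mod 10), not 1.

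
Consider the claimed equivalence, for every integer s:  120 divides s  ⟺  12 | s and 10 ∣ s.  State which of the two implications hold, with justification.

Not equivalent: only (⇒) holds.

Forward direction. If 120 ∣ s, write s = 120q. Since 120 = 10·12, s = 12·(10q), so 12 ∣ s; and since 120 = 12·10, s = 10·(12q), so 10 ∣ s.

Converse. This fails: take s = 60. Both 12 ∣ 60 and 10 ∣ 60, yet 60 is not a multiple of 120 (since 60 = 0·120 + 60), so 120 ∤ 60.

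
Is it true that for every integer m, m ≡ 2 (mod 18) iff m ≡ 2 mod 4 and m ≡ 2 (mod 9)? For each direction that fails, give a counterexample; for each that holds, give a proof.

(⇒) This fails: m = 20 gives 20 ≡ 2 (mod 18) but 20 ≡ 0 (mod 4), so the conjunction on the right does not hold.

(⇐) Conversely, if m ≡ 2 (mod 4) and m ≡ 2 (mod 9), then by the Chinese remainder theorem m ≡ 2 (mod 36). Since 2 ≡ 2 (mod 18) and 18 ∣ 36, we get m ≡ 2 (mod 18).

The forward direction fails; the converse holds.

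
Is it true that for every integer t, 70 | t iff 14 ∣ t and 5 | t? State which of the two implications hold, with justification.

The biconditional holds.

(←) Suppose 14 ∣ t and 5 ∣ t. Any common multiple of 14 and 5 is a multiple of their lcm; here gcd(14, 5) = 1, so lcm(14, 5) = 14·5 = 70, so 70 ∣ t.

(→) If 70 ∣ t, write t = 70q. Since 70 = 5·14, t = 14·(5q), so 14 ∣ t; and since 70 = 14·5, t = 5·(14q), so 5 ∣ t.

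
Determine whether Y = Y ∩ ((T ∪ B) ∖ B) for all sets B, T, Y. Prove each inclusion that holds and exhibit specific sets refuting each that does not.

Forward inclusion. This inclusion fails. Take B = ∅, T = ∅, Y = {1}; then 1 ∈ Y but 1 ∉ Y ∩ ((T ∪ B) ∖ B).

Reverse inclusion. Let x ∈ Y ∩ ((T ∪ B) ∖ B). Then x ∈ T ∩ Y and x ∉ B, from which x ∈ Y.

Only the reverse inclusion holds.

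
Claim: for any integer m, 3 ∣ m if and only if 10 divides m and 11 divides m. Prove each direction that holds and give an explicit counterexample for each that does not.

Neither direction holds.

[⇒] This fails: take m = 3. Certainly 3 ∣ 3, but 10 ∤ 3.

[⇐] This fails: take m = 110. Both 10 ∣ 110 and 11 ∣ 110, yet 110 is not a multiple of 3 (since 110 = 36·3 + 2), so 3 ∤ 110.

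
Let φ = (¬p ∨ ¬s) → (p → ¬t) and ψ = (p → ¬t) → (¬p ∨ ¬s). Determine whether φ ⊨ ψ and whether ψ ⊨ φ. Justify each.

Forward direction. This fails. Under t = F, s = T, p = T, the left side is true but the right side is false.

Converse. This fails. Under t = T, s = F, p = T, the left side is false but the right side is true.

Neither direction holds.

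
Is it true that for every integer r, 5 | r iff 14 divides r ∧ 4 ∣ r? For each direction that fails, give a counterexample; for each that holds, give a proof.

Forward direction. This fails: take r = 5. Certainly 5 ∣ 5, but 14 ∤ 5.

Converse. This fails: take r = 28. Both 14 ∣ 28 and 4 ∣ 28, yet 28 is not a multiple of 5 (since 28 = 5·5 + 3), so 5 ∤ 28.

Neither implication holds.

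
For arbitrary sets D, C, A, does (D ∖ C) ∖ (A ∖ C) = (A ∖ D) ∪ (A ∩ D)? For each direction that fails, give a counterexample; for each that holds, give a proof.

(⊆) fails and (⊇) fails.

Forward inclusion. This inclusion fails. Take D = {1}, C = ∅, A = ∅; then 1 ∈ (D ∖ C) ∖ (A ∖ C) but 1 ∉ (A ∖ D) ∪ (A ∩ D).

Reverse inclusion. This inclusion fails. Take D = ∅, C = ∅, A = {1}; then 1 ∈ (A ∖ D) ∪ (A ∩ D) but 1 ∉ (D ∖ C) ∖ (A ∖ C).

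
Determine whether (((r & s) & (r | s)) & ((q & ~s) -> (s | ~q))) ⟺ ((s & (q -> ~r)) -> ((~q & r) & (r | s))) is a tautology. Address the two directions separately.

Only the forward implication holds.

Forward direction. Assume the antecedent. If r is true, the consequent reduces to true regardless of the other variables. If r is false, the antecedent cannot hold. Either way the consequent holds.

Converse. This fails. Under r = F, s = F, q = F, the left side is false but the right side is true.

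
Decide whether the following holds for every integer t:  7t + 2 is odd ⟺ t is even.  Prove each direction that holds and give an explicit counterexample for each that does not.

(⟹) This fails: t = 7 gives 7t + 2 = 51, which is odd, but 7 is odd, not even.

(⟸) This also fails: t = 0 is even, but 7t + 2 = 2 is even, not odd.

Both directions fail.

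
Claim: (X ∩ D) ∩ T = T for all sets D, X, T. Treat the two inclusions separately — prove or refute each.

The sets are not equal: only the forward inclusion holds.

(⊆) Let x ∈ (X ∩ D) ∩ T. Then x ∈ D ∩ X ∩ T, from which x ∈ T.

(⊇) This inclusion fails. Take D = ∅, X = ∅, T = {1}; then 1 ∈ T but 1 ∉ (X ∩ D) ∩ T.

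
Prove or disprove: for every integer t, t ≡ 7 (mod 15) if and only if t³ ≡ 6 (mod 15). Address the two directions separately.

Neither implication holds.

Forward direction. This fails: take t = 7. Then 7 ≡ 7 (mod 15), but 7³ = 343 ≡ 13 (mod 15), not 6.

Converse. This fails: take t = 6. Then 6³ = 216 ≡ 6 (mod 15), yet 6 ≡ 6 (mod 15), not 7.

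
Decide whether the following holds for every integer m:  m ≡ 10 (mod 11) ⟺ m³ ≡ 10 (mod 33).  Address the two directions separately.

Only the converse holds.

(→) This fails: take m = 21. Then 21 ≡ 10 (mod 11), but 21³ = 9261 ≡ 21 (mod 33), not 10.

(←) Conversely, the residues r modulo 33 with r³ ≡ 10 (mod 33) are exactly {10}, and each is ≡ 10 (mod 11).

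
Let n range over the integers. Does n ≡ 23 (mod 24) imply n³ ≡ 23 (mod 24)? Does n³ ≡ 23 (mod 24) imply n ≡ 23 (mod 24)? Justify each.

(→) Suppose n ≡ 23 (mod 24). Write n = 24j + 23. Then (24j + 23)³ = 13824j³ + 39744j² + 38088j + 12167 = 24(576j³ + 1656j² + 1587j + 506) + 23, so n³ ≡ 23 (mod 24).

(←) Conversely, suppose n³ ≡ 23 (mod 24). The only residue r in {0, …, 23} with r³ ≡ 23 (mod 24) is r = 23, so n ≡ 23 (mod 24).

Equivalent; both directions hold.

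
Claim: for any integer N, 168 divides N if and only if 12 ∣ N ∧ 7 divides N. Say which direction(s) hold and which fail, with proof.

(⇒) If 168 ∣ N, write N = 168q. Since 168 = 14·12, N = 12·(14q), so 12 ∣ N; and since 168 = 24·7, N = 7·(24q), so 7 ∣ N.

(⇐) This fails: take N = 84. Both 12 ∣ 84 and 7 ∣ 84, yet 84 is not a multiple of 168 (since 84 = 0·168 + 84), so 168 ∤ 84.

Only the forward implication holds.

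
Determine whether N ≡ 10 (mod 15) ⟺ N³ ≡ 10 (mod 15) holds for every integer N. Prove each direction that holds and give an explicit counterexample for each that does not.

(⟹) Suppose N ≡ 10 (mod 15). Write N = 15j + 10. Then (15j + 10)³ = 3375j³ + 6750j² + 4500j + 1000 = 15(225j³ + 450j² + 300j + 66) + 10, so N³ ≡ 10 (mod 15).

(⟸) Conversely, suppose N³ ≡ 10 (mod 15). The only residue r in {0, …, 14} with r³ ≡ 10 (mod 15) is r = 10, so N ≡ 10 (mod 15).

Both directions hold; the statement is true.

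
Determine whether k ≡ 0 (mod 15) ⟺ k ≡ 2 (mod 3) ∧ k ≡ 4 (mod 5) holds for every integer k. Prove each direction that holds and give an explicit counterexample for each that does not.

Neither direction holds.

(⇒) This fails: k = 0 gives 0 ≡ 0 (mod 15) but 0 ≡ 0 (mod 3), so the conjunction on the right does not hold.

(⇐) This fails: k = 14 satisfies both congruences on the right (14 ≡ 2 mod 3 and 14 ≡ 4 mod 5) yet 14 ≡ 14 (mod 15), not 0.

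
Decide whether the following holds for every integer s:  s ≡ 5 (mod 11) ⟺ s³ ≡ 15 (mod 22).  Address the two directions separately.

Only the reverse direction holds.

(⇒) This fails: take s = 16. Then 16 ≡ 5 (mod 11), but 16³ = 4096 ≡ 4 (mod 22), not 15.

(⇐) Conversely, the residues r modulo 22 with r³ ≡ 15 (mod 22) are exactly {5}, and each is ≡ 5 (mod 11).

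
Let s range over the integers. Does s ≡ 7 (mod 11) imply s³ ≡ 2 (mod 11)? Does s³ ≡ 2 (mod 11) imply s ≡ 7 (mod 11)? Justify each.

Both implications hold.

[⇒] Suppose s ≡ 7 (mod 11). Write s = 11j + 7. Then (11j + 7)³ = 1331j³ + 2541j² + 1617j + 343 = 11(121j³ + 231j² + 147j + 31) + 2, so s³ ≡ 2 (mod 11).

[⇐] Conversely, suppose s³ ≡ 2 (mod 11). The only residue r in {0, …, 10} with r³ ≡ 2 (mod 11) is r = 7, so s ≡ 7 (mod 11).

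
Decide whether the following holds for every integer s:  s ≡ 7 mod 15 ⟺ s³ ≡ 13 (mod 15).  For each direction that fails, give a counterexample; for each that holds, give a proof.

(⟹) Suppose s ≡ 7 mod 15. Write s = 15j + 7. Then (15j + 7)³ = 3375j³ + 4725j² + 2205j + 343 = 15(225j³ + 315j² + 147j + 22) + 13, so s³ ≡ 13 (mod 15).

(⟸) Conversely, suppose s³ ≡ 13 (mod 15). The only residue r in {0, …, 14} with r³ ≡ 13 (mod 15) is r = 7, so s ≡ 7 (mod 15).

Both implications hold.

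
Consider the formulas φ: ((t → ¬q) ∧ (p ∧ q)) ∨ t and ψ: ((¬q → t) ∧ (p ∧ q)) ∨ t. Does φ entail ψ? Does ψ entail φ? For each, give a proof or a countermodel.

Both directions hold; the statement is true.

(⟸) Assume the antecedent. If t is true, ((t → ¬q) ∧ (p ∧ q)) ∨ t reduces to true regardless of the other variables. If t is false, the antecedent forces (q = T, p = T, t = F), and ((t → ¬q) ∧ (p ∧ q)) ∨ t holds there. Either way ((t → ¬q) ∧ (p ∧ q)) ∨ t holds.

(⟹) Assume the antecedent. If t is true, ((¬q → t) ∧ (p ∧ q)) ∨ t reduces to true regardless of the other variables. If t is false, the antecedent forces (q = T, p = T, t = F), and ((¬q → t) ∧ (p ∧ q)) ∨ t holds there. Either way ((¬q → t) ∧ (p ∧ q)) ∨ t holds.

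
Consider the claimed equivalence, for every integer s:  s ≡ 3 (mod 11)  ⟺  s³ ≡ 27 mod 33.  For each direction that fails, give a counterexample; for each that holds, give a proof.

Not equivalent: only (⇐) holds.

[⇒] This fails: take s = 14. Then 14 ≡ 3 (mod 11), but 14³ = 2744 ≡ 5 (mod 33), not 27.

[⇐] Conversely, the residues r modulo 33 with r³ ≡ 27 (mod 33) are exactly {3}, and each is ≡ 3 (mod 11).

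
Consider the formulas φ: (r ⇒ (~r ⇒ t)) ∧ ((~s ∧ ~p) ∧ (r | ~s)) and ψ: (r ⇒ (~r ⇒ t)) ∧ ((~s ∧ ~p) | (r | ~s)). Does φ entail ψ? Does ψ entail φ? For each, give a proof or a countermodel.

Forward direction. Assume the antecedent. If s is true, the antecedent cannot hold. If s is false, the consequent reduces to true regardless of the other variables. Either way the consequent holds.

Converse. This fails. Under s = T, r = T, t = F, p = F, the left side is false but the right side is true.

Only the forward direction holds.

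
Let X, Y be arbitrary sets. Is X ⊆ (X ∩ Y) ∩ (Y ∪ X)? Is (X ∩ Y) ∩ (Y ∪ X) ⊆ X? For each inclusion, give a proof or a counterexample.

(⊆) fails; (⊇) holds.

(⟹) This inclusion fails. Take X = {1}, Y = ∅; then 1 ∈ X but 1 ∉ (X ∩ Y) ∩ (Y ∪ X).

(⟸) Let x ∈ (X ∩ Y) ∩ (Y ∪ X). Then x ∈ X ∩ Y, from which x ∈ X.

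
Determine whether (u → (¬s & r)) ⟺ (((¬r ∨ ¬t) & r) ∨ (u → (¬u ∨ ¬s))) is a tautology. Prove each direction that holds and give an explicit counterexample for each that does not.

Forward direction. Assume the antecedent. If u is true, the antecedent forces (t = F, u = T, s = F, r = T) or (t = T, u = T, s = F, r = T), and the consequent holds there. If u is false, the consequent reduces to true regardless of the other variables. Either way the consequent holds.

Converse. This fails. Under t = F, u = T, s = F, r = F, the left side is false but the right side is true.

(⇒) holds; (⇐) fails.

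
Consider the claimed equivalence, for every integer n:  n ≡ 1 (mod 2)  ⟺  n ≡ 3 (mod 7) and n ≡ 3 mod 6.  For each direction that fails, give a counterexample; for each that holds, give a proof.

Only the converse holds.

Converse. If n ≡ 3 (mod 7) and n ≡ 3 (mod 6), then by the Chinese remainder theorem n ≡ 3 (mod 42). Since 3 ≡ 1 (mod 2) and 2 ∣ 42, we get n ≡ 1 (mod 2).

Forward direction. This fails: n = 1 gives 1 ≡ 1 (mod 2) but 1 ≡ 1 (mod 7), so the conjunction on the right does not hold.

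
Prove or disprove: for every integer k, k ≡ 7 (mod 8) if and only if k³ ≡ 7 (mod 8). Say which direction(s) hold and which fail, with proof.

Both implications hold.

[⇒] Suppose k ≡ 7 (mod 8). Write k = 8j + 7. Then (8j + 7)³ = 512j³ + 1344j² + 1176j + 343 = 8(64j³ + 168j² + 147j + 42) + 7, so k³ ≡ 7 (mod 8).

[⇐] Conversely, suppose k³ ≡ 7 (mod 8). The only residue r in {0, …, 7} with r³ ≡ 7 (mod 8) is r = 7, so k ≡ 7 (mod 8).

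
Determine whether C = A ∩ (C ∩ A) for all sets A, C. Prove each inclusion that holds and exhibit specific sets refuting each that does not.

(⊆) fails; (⊇) holds.

(⟹) This inclusion fails. Take A = ∅, C = {1}; then 1 ∈ C but 1 ∉ A ∩ (C ∩ A).

(⟸) Let x ∈ A ∩ (C ∩ A). Then x ∈ A ∩ C, from which x ∈ C.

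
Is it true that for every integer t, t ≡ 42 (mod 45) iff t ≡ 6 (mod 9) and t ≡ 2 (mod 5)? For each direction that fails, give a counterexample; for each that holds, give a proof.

(⇒) Suppose t ≡ 42 (mod 45); write t = 45j + 42. Since 9 ∣ 45, reducing mod 9 gives t ≡ 42 ≡ 6 (mod 9); since 5 ∣ 45, reducing mod 5 gives t ≡ 42 ≡ 2 (mod 5).

(⇐) Conversely, if t ≡ 6 (mod 9) and t ≡ 2 (mod 5), then by the Chinese remainder theorem t ≡ 42 (mod 45). This is exactly t ≡ 42 (mod 45).

Both directions hold.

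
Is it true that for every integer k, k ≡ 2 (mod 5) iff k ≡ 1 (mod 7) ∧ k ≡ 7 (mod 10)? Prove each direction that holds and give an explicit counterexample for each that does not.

Not equivalent: only (⇐) holds.

(⇒) This fails: k = 32 gives 32 ≡ 2 (mod 5) but 32 ≡ 4 (mod 7), so the conjunction on the right does not hold.

(⇐) Conversely, if k ≡ 1 (mod 7) and k ≡ 7 (mod 10), then by the Chinese remainder theorem k ≡ 57 (mod 70). Since 57 ≡ 2 (mod 5) and 5 ∣ 70, we get k ≡ 2 (mod 5).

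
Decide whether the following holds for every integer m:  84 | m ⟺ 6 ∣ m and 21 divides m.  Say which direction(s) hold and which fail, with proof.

Forward direction. If 84 ∣ m, write m = 84q. Since 84 = 14·6, m = 6·(14q), so 6 ∣ m; and since 84 = 4·21, m = 21·(4q), so 21 ∣ m.

Converse. This fails: take m = 42. Both 6 ∣ 42 and 21 ∣ 42, yet 42 is not a multiple of 84 (since 42 = 0·84 + 42), so 84 ∤ 42.

The forward direction holds; the converse fails.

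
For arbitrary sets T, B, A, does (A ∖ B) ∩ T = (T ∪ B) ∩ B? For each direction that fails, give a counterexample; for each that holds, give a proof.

(⟹) This inclusion fails. Take T = {1}, B = ∅, A = {1}; then 1 ∈ (A ∖ B) ∩ T but 1 ∉ (T ∪ B) ∩ B.

(⟸) This inclusion fails. Take T = ∅, B = {1}, A = ∅; then 1 ∈ (T ∪ B) ∩ B but 1 ∉ (A ∖ B) ∩ T.

(⊆) fails and (⊇) fails.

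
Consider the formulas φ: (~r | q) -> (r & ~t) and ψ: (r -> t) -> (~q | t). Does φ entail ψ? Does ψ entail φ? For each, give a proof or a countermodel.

(⟹) Assume the antecedent. If q is true, the antecedent forces (q = T, t = F, r = T), and (r -> t) -> (~q | t) holds there. If q is false, (r -> t) -> (~q | t) reduces to true regardless of the other variables. Either way (r -> t) -> (~q | t) holds.

(⟸) This fails. Under q = F, t = F, r = F, the left side is false but the right side is true.

Only the forward implication holds.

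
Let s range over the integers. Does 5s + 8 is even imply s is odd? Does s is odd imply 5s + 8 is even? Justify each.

Neither implication holds.

(⇒) This fails: s = 4 gives 5s + 8 = 28, which is even, but 4 is even, not odd.

(⇐) This also fails: s = 7 is odd, but 5s + 8 = 43 is odd, not even.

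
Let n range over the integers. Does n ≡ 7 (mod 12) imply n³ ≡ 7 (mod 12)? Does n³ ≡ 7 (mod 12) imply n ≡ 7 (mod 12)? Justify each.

The biconditional holds.

(→) Suppose n ≡ 7 (mod 12). Write n = 12j + 7. Then (12j + 7)³ = 1728j³ + 3024j² + 1764j + 343 = 12(144j³ + 252j² + 147j + 28) + 7, so n³ ≡ 7 (mod 12).

(←) Conversely, suppose n³ ≡ 7 (mod 12). The only residue r in {0, …, 11} with r³ ≡ 7 (mod 12) is r = 7, so n ≡ 7 (mod 12).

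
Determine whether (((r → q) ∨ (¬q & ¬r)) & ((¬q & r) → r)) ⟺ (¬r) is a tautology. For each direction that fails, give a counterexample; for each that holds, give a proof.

(←) Assume the antecedent. If r is true, the antecedent cannot hold. If r is false, the consequent reduces to true regardless of the other variables. Either way the consequent holds.

(→) This fails. Under r = T, q = T, the left side is true but the right side is false.

Only the converse holds.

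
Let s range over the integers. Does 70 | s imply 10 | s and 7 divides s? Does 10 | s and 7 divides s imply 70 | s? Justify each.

Converse. Suppose 10 ∣ s and 7 ∣ s. Any common multiple of 10 and 7 is a multiple of their lcm; here gcd(10, 7) = 1, so lcm(10, 7) = 10·7 = 70, so 70 ∣ s.

Forward direction. If 70 ∣ s, write s = 70q. Since 70 = 7·10, s = 10·(7q), so 10 ∣ s; and since 70 = 10·7, s = 7·(10q), so 7 ∣ s.

Both implications hold.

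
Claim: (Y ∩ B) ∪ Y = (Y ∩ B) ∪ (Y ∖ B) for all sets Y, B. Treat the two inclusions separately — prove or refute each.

Forward inclusion. Let x ∈ (Y ∩ B) ∪ Y. Then either x ∈ Y and x ∉ B; or x ∈ Y ∩ B. In each case x ∈ (Y ∩ B) ∪ (Y ∖ B), so (Y ∩ B) ∪ Y ⊆ (Y ∩ B) ∪ (Y ∖ B).

Reverse inclusion. Let x ∈ (Y ∩ B) ∪ (Y ∖ B). Then either x ∈ Y and x ∉ B; or x ∈ Y ∩ B. In each case x ∈ (Y ∩ B) ∪ Y, so (Y ∩ B) ∪ (Y ∖ B) ⊆ (Y ∩ B) ∪ Y.

Both inclusions hold; the sets are equal.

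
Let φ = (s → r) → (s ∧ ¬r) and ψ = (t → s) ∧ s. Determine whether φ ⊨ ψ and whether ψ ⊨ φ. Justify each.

The forward direction holds; the converse fails.

(⟹) Assume the antecedent. If t is true, the antecedent forces (t = T, r = F, s = T), and (t → s) ∧ s holds there. If t is false, the antecedent forces (t = F, r = F, s = T), and (t → s) ∧ s holds there. Either way (t → s) ∧ s holds.

(⟸) This fails. Under t = F, r = T, s = T, the left side is false but the right side is true.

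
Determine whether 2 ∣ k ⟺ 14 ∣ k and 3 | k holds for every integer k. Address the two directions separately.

Forward direction. This fails: take k = 2. Certainly 2 ∣ 2, but 14 ∤ 2.

Converse. Suppose 14 ∣ k and 3 ∣ k. Any common multiple of 14 and 3 is a multiple of their lcm; here gcd(14, 3) = 1, so lcm(14, 3) = 14·3 = 42, so 42 ∣ k. Since 2 ∣ 42, it follows that 2 ∣ k.

Not equivalent: only (⇐) holds.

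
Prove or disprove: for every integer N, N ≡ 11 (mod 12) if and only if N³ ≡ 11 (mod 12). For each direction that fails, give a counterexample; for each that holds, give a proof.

(⇒) Suppose N ≡ 11 (mod 12). Write N = 12j + 11. Then (12j + 11)³ = 1728j³ + 4752j² + 4356j + 1331 = 12(144j³ + 396j² + 363j + 110) + 11, so N³ ≡ 11 (mod 12).

(⇐) For the converse, argue contrapositively. If N ≢ 11 (mod 12), then N is congruent to one of 0, 1, 2, 3, 4, 5, 6, 7, 8, 9, 10 modulo 12, and these give N³ ≡ 0, 1, 8, 3, 4, 5, 0, 7, 8, 9, 4 respectively — never 11.

Both directions hold.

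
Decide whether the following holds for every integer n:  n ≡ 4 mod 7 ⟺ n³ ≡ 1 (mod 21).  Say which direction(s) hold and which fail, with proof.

(→) This fails: take n = 11. Then 11 ≡ 4 (mod 7), but 11³ = 1331 ≡ 8 (mod 21), not 1.

(←) This fails: take n = 1. Then 1³ = 1 ≡ 1 (mod 21), yet 1 ≡ 1 (mod 7), not 4.

Neither direction holds.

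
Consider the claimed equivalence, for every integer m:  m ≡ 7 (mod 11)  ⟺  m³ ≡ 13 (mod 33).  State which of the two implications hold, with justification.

(→) This fails: take m = 18. Then 18 ≡ 7 (mod 11), but 18³ = 5832 ≡ 24 (mod 33), not 13.

(←) Conversely, the residues r modulo 33 with r³ ≡ 13 (mod 33) are exactly {7}, and each is ≡ 7 (mod 11).

Only the converse holds.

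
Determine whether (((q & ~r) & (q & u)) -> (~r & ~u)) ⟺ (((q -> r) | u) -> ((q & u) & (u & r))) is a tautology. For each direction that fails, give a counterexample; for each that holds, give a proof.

Forward direction. This fails. Under u = F, r = F, q = F, the left side is true but the right side is false.

Converse. Assume the antecedent. If u is true, the antecedent forces (u = T, r = T, q = T), and the consequent holds there. If u is false, the consequent reduces to true regardless of the other variables. Either way the consequent holds.

The forward direction fails; the converse holds.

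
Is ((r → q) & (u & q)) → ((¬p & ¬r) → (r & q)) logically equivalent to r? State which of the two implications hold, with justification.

The forward direction fails; the converse holds.

[⇒] This fails. Under q = F, u = F, p = F, r = F, the left side is true but the right side is false.

[⇐] Assume the antecedent. If r is true, the consequent reduces to true regardless of the other variables. If r is false, the antecedent cannot hold. Either way the consequent holds.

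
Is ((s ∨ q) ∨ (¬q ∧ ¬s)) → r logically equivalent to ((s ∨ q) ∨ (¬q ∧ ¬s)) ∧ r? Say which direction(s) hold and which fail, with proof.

Both directions hold.

(⟹) Assume the antecedent. If s is true, the antecedent forces (s = T, r = T, q = F) or (s = T, r = T, q = T), and ((s ∨ q) ∨ (¬q ∧ ¬s)) ∧ r holds there. If s is false, the antecedent forces (s = F, r = T, q = F) or (s = F, r = T, q = T), and ((s ∨ q) ∨ (¬q ∧ ¬s)) ∧ r holds there. Either way ((s ∨ q) ∨ (¬q ∧ ¬s)) ∧ r holds.

(⟸) Assume the antecedent. If s is true, the antecedent forces (s = T, r = T, q = F) or (s = T, r = T, q = T), and ((s ∨ q) ∨ (¬q ∧ ¬s)) → r holds there. If s is false, the antecedent forces (s = F, r = T, q = F) or (s = F, r = T, q = T), and ((s ∨ q) ∨ (¬q ∧ ¬s)) → r holds there. Either way ((s ∨ q) ∨ (¬q ∧ ¬s)) → r holds.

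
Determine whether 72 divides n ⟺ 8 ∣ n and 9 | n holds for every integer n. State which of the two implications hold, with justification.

The biconditional holds.

Converse. Suppose 8 ∣ n and 9 ∣ n. Any common multiple of 8 and 9 is a multiple of their lcm; here gcd(8, 9) = 1, so lcm(8, 9) = 8·9 = 72, so 72 ∣ n.

Forward direction. If 72 ∣ n, write n = 72q. Since 72 = 9·8, n = 8·(9q), so 8 ∣ n; and since 72 = 8·9, n = 9·(8q), so 9 ∣ n.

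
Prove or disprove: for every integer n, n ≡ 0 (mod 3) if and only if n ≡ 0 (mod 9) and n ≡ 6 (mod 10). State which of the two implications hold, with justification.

(⇒) This fails: n = 0 gives 0 ≡ 0 (mod 3) but 0 ≡ 0 (mod 10), so the conjunction on the right does not hold.

(⇐) Conversely, if n ≡ 0 (mod 9) and n ≡ 6 (mod 10), then by the Chinese remainder theorem n ≡ 36 (mod 90). Since 36 ≡ 0 (mod 3) and 3 ∣ 90, we get n ≡ 0 (mod 3).

Only the reverse direction holds.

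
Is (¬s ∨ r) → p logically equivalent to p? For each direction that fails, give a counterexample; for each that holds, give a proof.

Only the converse holds.

(⟹) This fails. Under p = F, s = T, r = F, the left side is true but the right side is false.

(⟸) Assume the antecedent. If p is true, (¬s ∨ r) → p reduces to true regardless of the other variables. If p is false, the antecedent cannot hold. Either way (¬s ∨ r) → p holds.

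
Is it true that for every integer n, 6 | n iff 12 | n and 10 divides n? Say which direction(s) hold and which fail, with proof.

(⟹) This fails: take n = 6. Certainly 6 ∣ 6, but 12 ∤ 6.

(⟸) Suppose 12 ∣ n and 10 ∣ n. Any common multiple of 12 and 10 is a multiple of their lcm; here lcm(12, 10) = 12·10/gcd(12, 10) = 120/2 = 60, so 60 ∣ n. Since 6 ∣ 60, it follows that 6 ∣ n.

The forward direction fails; the converse holds.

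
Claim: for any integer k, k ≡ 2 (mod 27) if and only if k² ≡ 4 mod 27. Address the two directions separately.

(⟹) Suppose k ≡ 2 (mod 27). Write k = 27j + 2. Then (27j + 2)² = 729j² + 108j + 4 = 27(27j² + 4j) + 4, so k² ≡ 4 (mod 27).

(⟸) This fails: take k = 25. Then 25² = 625 ≡ 4 (mod 27), yet 25 ≡ 25 (mod 27), not 2.

Not equivalent: only (⇒) holds.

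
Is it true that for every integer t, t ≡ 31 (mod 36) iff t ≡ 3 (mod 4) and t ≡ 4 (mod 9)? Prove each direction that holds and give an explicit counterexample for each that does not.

The biconditional holds.

[⇒] Suppose t ≡ 31 (mod 36); write t = 36j + 31. Since 4 ∣ 36, reducing mod 4 gives t ≡ 31 ≡ 3 (mod 4); since 9 ∣ 36, reducing mod 9 gives t ≡ 31 ≡ 4 (mod 9).

[⇐] Conversely, if t ≡ 3 (mod 4) and t ≡ 4 (mod 9), then by the Chinese remainder theorem t ≡ 31 (mod 36). This is exactly t ≡ 31 (mod 36).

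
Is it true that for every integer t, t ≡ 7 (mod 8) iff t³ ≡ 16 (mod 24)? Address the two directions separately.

Both directions fail.

Forward direction. This fails: take t = 7. Then 7 ≡ 7 (mod 8), but 7³ = 343 ≡ 7 (mod 24), not 16.

Converse. This fails: take t = 4. Then 4³ = 64 ≡ 16 (mod 24), yet 4 ≡ 4 (mod 8), not 7.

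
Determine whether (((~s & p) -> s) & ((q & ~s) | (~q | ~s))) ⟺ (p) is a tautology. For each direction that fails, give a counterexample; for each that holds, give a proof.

(⇒) This fails. Under s = F, q = F, p = F, the left side is true but the right side is false.

(⇐) This fails. Under s = F, q = F, p = T, the left side is false but the right side is true.

Neither implication holds.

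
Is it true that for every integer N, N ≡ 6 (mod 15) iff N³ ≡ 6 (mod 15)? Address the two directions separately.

Both directions hold; the statement is true.

Forward direction. Suppose N ≡ 6 (mod 15). Write N = 15j + 6. Then (15j + 6)³ = 3375j³ + 4050j² + 1620j + 216 = 15(225j³ + 270j² + 108j + 14) + 6, so N³ ≡ 6 (mod 15).

Converse. Suppose N³ ≡ 6 (mod 15). The only residue r in {0, …, 14} with r³ ≡ 6 (mod 15) is r = 6, so N ≡ 6 (mod 15).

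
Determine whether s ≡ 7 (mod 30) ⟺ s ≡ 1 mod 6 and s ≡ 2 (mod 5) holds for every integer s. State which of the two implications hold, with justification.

(⇐) If s ≡ 1 (mod 6) and s ≡ 2 (mod 5), then by the Chinese remainder theorem s ≡ 7 (mod 30). This is exactly s ≡ 7 (mod 30).

(⇒) Suppose s ≡ 7 (mod 30); write s = 30j + 7. Since 6 ∣ 30, reducing mod 6 gives s ≡ 7 ≡ 1 (mod 6); since 5 ∣ 30, reducing mod 5 gives s ≡ 7 ≡ 2 (mod 5).

Both directions hold.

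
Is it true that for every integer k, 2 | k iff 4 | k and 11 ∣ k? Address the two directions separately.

(←) Suppose 4 ∣ k and 11 ∣ k. Any common multiple of 4 and 11 is a multiple of their lcm; here gcd(4, 11) = 1, so lcm(4, 11) = 4·11 = 44, so 44 ∣ k. Since 2 ∣ 44, it follows that 2 ∣ k.

(→) This fails: take k = 2. Certainly 2 ∣ 2, but 4 ∤ 2.

The forward direction fails; the converse holds.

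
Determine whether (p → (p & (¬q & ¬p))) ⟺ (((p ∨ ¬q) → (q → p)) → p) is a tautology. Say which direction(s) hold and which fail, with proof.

Neither direction holds.

Forward direction. This fails. Under q = F, p = F, the left side is true but the right side is false.

Converse. This fails. Under q = F, p = T, the left side is false but the right side is true.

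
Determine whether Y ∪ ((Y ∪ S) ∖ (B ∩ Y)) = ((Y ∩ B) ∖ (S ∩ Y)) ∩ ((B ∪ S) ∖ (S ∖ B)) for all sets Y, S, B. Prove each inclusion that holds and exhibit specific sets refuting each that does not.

(⊆) This inclusion fails. Take Y = {1}, S = ∅, B = ∅; then 1 ∈ Y ∪ ((Y ∪ S) ∖ (B ∩ Y)) but 1 ∉ ((Y ∩ B) ∖ (S ∩ Y)) ∩ ((B ∪ S) ∖ (S ∖ B)).

(⊇) Let x ∈ ((Y ∩ B) ∖ (S ∩ Y)) ∩ ((B ∪ S) ∖ (S ∖ B)). Then x ∈ Y ∩ B and x ∉ S, from which x ∈ Y ∪ ((Y ∪ S) ∖ (B ∩ Y)).

Only the reverse inclusion holds.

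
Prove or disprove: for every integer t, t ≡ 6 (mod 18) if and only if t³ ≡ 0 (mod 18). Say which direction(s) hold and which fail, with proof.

Only the forward direction holds.

Forward direction. Suppose t ≡ 6 (mod 18). Write t = 18j + 6. Then (18j + 6)³ = 5832j³ + 5832j² + 1944j + 216 = 18(324j³ + 324j² + 108j + 12) + 0, so t³ ≡ 0 (mod 18).

Converse. This fails: take t = 0. Then 0³ = 0 ≡ 0 (mod 18), yet 0 ≡ 0 (mod 18), not 6.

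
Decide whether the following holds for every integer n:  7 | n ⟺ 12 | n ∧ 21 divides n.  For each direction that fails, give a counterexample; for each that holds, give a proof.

(⇒) fails; (⇐) holds.

Forward direction. This fails: take n = 7. Certainly 7 ∣ 7, but 12 ∤ 7.

Converse. Suppose 12 ∣ n and 21 ∣ n. Any common multiple of 12 and 21 is a multiple of their lcm; here lcm(12, 21) = 12·21/gcd(12, 21) = 252/3 = 84, so 84 ∣ n. Since 7 ∣ 84, it follows that 7 ∣ n.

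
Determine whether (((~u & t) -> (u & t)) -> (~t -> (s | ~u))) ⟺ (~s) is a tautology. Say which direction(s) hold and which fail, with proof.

Neither implication holds.

(→) This fails. Under s = T, t = F, u = F, the left side is true but the right side is false.

(←) This fails. Under s = F, t = F, u = T, the left side is false but the right side is true.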